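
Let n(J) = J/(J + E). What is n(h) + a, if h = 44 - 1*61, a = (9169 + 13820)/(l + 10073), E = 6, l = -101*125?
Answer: -19045/2552 ≈ -7.4628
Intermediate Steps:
l = -12625
a = -22989/2552 (a = (9169 + 13820)/(-12625 + 10073) = 22989/(-2552) = 22989*(-1/2552) = -22989/2552 ≈ -9.0082)
h = -17 (h = 44 - 61 = -17)
n(J) = J/(6 + J) (n(J) = J/(J + 6) = J/(6 + J))
n(h) + a = -17/(6 - 17) - 22989/2552 = -17/(-11) - 22989/2552 = -17*(-1/11) - 22989/2552 = 17/11 - 22989/2552 = -19045/2552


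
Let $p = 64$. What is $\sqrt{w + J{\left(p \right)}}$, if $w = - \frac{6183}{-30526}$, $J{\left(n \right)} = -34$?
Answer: $\frac{i \sqrt{31493704726}}{30526} \approx 5.8136 i$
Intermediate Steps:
$w = \frac{6183}{30526}$ ($w = \left(-6183\right) \left(- \frac{1}{30526}\right) = \frac{6183}{30526} \approx 0.20255$)
$\sqrt{w + J{\left(p \right)}} = \sqrt{\frac{6183}{30526} - 34} = \sqrt{- \frac{1031701}{30526}} = \frac{i \sqrt{31493704726}}{30526}$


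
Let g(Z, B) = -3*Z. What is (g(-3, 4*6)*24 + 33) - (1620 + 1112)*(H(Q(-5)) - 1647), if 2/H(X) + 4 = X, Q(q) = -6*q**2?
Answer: 346491413/77 ≈ 4.4999e+6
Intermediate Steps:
H(X) = 2/(-4 + X)
(g(-3, 4*6)*24 + 33) - (1620 + 1112)*(H(Q(-5)) - 1647) = (-3*(-3)*24 + 33) - (1620 + 1112)*(2/(-4 - 6*(-5)**2) - 1647) = (9*24 + 33) - 2732*(2/(-4 - 6*25) - 1647) = (216 + 33) - 2732*(2/(-4 - 150) - 1647) = 249 - 2732*(2/(-154) - 1647) = 249 - 2732*(2*(-1/154) - 1647) = 249 - 2732*(-1/77 - 1647) = 249 - 2732*(-126820)/77 = 249 - 1*(-346472240/77) = 249 + 346472240/77 = 346491413/77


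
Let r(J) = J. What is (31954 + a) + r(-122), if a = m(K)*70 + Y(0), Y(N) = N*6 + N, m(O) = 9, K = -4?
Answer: 32462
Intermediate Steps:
Y(N) = 7*N (Y(N) = 6*N + N = 7*N)
a = 630 (a = 9*70 + 7*0 = 630 + 0 = 630)
(31954 + a) + r(-122) = (31954 + 630) - 122 = 32584 - 122 = 32462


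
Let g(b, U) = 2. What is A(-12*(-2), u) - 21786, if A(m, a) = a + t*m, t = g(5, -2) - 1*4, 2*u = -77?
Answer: -43745/2 ≈ -21873.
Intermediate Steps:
u = -77/2 (u = (½)*(-77) = -77/2 ≈ -38.500)
t = -2 (t = 2 - 1*4 = 2 - 4 = -2)
A(m, a) = a - 2*m
A(-12*(-2), u) - 21786 = (-77/2 - (-24)*(-2)) - 21786 = (-77/2 - 2*24) - 21786 = (-77/2 - 48) - 21786 = -173/2 - 21786 = -43745/2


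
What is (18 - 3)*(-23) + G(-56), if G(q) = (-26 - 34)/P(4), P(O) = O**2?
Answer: -1395/4 ≈ -348.75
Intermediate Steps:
G(q) = -15/4 (G(q) = (-26 - 34)/(4**2) = -60/16 = -60*1/16 = -15/4)
(18 - 3)*(-23) + G(-56) = (18 - 3)*(-23) - 15/4 = 15*(-23) - 15/4 = -345 - 15/4 = -1395/4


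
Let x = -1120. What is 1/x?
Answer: -1/1120 ≈ -0.00089286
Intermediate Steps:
1/x = 1/(-1120) = -1/1120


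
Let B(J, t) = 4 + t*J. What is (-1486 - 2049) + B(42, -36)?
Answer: -5043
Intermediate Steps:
B(J, t) = 4 + J*t
(-1486 - 2049) + B(42, -36) = (-1486 - 2049) + (4 + 42*(-36)) = -3535 + (4 - 1512) = -3535 - 1508 = -5043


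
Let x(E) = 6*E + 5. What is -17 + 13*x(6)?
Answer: 516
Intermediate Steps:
x(E) = 5 + 6*E
-17 + 13*x(6) = -17 + 13*(5 + 6*6) = -17 + 13*(5 + 36) = -17 + 13*41 = -17 + 533 = 516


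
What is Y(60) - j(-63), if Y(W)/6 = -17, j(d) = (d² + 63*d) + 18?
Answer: -120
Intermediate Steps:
j(d) = 18 + d² + 63*d
Y(W) = -102 (Y(W) = 6*(-17) = -102)
Y(60) - j(-63) = -102 - (18 + (-63)² + 63*(-63)) = -102 - (18 + 3969 - 3969) = -102 - 1*18 = -102 - 18 = -120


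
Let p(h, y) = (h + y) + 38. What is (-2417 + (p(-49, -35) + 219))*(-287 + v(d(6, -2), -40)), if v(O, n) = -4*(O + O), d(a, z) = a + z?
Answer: 715836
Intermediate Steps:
v(O, n) = -8*O
p(h, y) = 38 + h + y
(-2417 + (p(-49, -35) + 219))*(-287 + v(d(6, -2), -40)) = (-2417 + ((38 - 49 - 35) + 219))*(-287 - 8*(6 - 2)) = (-2417 + (-46 + 219))*(-287 - 8*4) = (-2417 + 173)*(-287 - 32) = -2244*(-319) = 715836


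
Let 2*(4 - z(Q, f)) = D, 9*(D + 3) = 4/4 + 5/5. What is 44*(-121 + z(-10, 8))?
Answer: -45782/9 ≈ -5086.9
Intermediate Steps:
D = -25/9 (D = -3 + (4/4 + 5/5)/9 = -3 + (4*(¼) + 5*(⅕))/9 = -3 + (1 + 1)/9 = -3 + (⅑)*2 = -3 + 2/9 = -25/9 ≈ -2.7778)
z(Q, f) = 97/18 (z(Q, f) = 4 - ½*(-25/9) = 4 + 25/18 = 97/18)
44*(-121 + z(-10, 8)) = 44*(-121 + 97/18) = 44*(-2081/18) = -45782/9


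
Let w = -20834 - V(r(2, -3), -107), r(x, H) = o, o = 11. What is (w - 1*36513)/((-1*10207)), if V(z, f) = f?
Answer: 57240/10207 ≈ 5.6079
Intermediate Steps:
r(x, H) = 11
w = -20727 (w = -20834 - 1*(-107) = -20834 + 107 = -20727)
(w - 1*36513)/((-1*10207)) = (-20727 - 1*36513)/((-1*10207)) = (-20727 - 36513)/(-10207) = -57240*(-1/10207) = 57240/10207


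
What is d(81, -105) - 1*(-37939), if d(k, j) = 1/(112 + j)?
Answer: 265574/7 ≈ 37939.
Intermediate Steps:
d(81, -105) - 1*(-37939) = 1/(112 - 105) - 1*(-37939) = 1/7 + 37939 = ⅐ + 37939 = 265574/7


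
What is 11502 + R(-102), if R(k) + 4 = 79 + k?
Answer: 11475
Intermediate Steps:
R(k) = 75 + k (R(k) = -4 + (79 + k) = 75 + k)
11502 + R(-102) = 11502 + (75 - 102) = 11502 - 27 = 11475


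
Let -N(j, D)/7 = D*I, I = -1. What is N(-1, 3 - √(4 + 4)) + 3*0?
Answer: 21 - 14*√2 ≈ 1.2010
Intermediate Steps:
N(j, D) = 7*D (N(j, D) = -7*D*(-1) = -(-7)*D = 7*D)
N(-1, 3 - √(4 + 4)) + 3*0 = 7*(3 - √(4 + 4)) + 3*0 = 7*(3 - √8) + 0 = 7*(3 - 2*√2) + 0 = (21 - 14*√2) + 0 = 21 - 14*√2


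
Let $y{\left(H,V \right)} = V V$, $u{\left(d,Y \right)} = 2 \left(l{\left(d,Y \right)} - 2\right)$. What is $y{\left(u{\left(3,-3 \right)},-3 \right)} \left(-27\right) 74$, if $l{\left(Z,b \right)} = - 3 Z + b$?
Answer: $-17982$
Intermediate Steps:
$l{\left(Z,b \right)} = b - 3 Z$
$u{\left(d,Y \right)} = -4 - 6 d + 2 Y$ ($u{\left(d,Y \right)} = 2 \left(\left(Y - 3 d\right) - 2\right) = 2 \left(-2 + Y - 3 d\right) = -4 - 6 d + 2 Y$)
$y{\left(H,V \right)} = V^{2}$
$y{\left(u{\left(3,-3 \right)},-3 \right)} \left(-27\right) 74 = \left(-3\right)^{2} \left(-27\right) 74 = 9 \left(-27\right) 74 = \left(-243\right) 74 = -17982$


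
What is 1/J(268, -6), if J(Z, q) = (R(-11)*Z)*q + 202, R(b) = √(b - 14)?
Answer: 101/32341202 + 2010*I/16170601 ≈ 3.123e-6 + 0.0001243*I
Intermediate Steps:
R(b) = √(-14 + b)
J(Z, q) = 202 + 5*I*Z*q (J(Z, q) = (√(-14 - 11)*Z)*q + 202 = (√(-25)*Z)*q + 202 = ((5*I)*Z)*q + 202 = (5*I*Z)*q + 202 = 5*I*Z*q + 202 = 202 + 5*I*Z*q)
1/J(268, -6) = 1/(202 + 5*I*268*(-6)) = 1/(202 - 8040*I) = (202 + 8040*I)/64682404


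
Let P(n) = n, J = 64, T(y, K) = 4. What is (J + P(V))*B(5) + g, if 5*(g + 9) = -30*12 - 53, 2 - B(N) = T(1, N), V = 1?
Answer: -1108/5 ≈ -221.60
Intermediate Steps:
B(N) = -2 (B(N) = 2 - 1*4 = 2 - 4 = -2)
g = -458/5 (g = -9 + (-30*12 - 53)/5 = -9 + (-360 - 53)/5 = -9 + (⅕)*(-413) = -9 - 413/5 = -458/5 ≈ -91.600)
(J + P(V))*B(5) + g = (64 + 1)*(-2) - 458/5 = 65*(-2) - 458/5 = -130 - 458/5 = -1108/5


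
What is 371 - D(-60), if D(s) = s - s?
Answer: 371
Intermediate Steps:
D(s) = 0
371 - D(-60) = 371 - 1*0 = 371 + 0 = 371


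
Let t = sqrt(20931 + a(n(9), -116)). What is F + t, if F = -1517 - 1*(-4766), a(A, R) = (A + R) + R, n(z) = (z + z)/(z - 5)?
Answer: 3249 + sqrt(82814)/2 ≈ 3392.9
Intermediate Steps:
n(z) = 2*z/(-5 + z) (n(z) = (2*z)/(-5 + z) = 2*z/(-5 + z))
a(A, R) = A + 2*R
t = sqrt(82814)/2 (t = sqrt(20931 + (2*9/(-5 + 9) + 2*(-116))) = sqrt(20931 + (2*9/4 - 232)) = sqrt(20931 + (2*9*(1/4) - 232)) = sqrt(20931 + (9/2 - 232)) = sqrt(20931 - 455/2) = sqrt(41407/2) = sqrt(82814)/2 ≈ 143.89)
F = 3249 (F = -1517 + 4766 = 3249)
F + t = 3249 + sqrt(82814)/2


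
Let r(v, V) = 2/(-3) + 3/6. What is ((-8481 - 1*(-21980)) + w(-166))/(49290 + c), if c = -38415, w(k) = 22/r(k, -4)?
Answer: 13367/10875 ≈ 1.2291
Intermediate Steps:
r(v, V) = -⅙ (r(v, V) = 2*(-⅓) + 3*(⅙) = -⅔ + ½ = -⅙)
w(k) = -132 (w(k) = 22/(-⅙) = 22*(-6) = -132)
((-8481 - 1*(-21980)) + w(-166))/(49290 + c) = ((-8481 - 1*(-21980)) - 132)/(49290 - 38415) = ((-8481 + 21980) - 132)/10875 = (13499 - 132)*(1/10875) = 13367*(1/10875) = 13367/10875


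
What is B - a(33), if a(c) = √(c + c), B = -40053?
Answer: -40053 - √66 ≈ -40061.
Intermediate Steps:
a(c) = √2*√c (a(c) = √(2*c) = √2*√c)
B - a(33) = -40053 - √2*√33 = -40053 - √66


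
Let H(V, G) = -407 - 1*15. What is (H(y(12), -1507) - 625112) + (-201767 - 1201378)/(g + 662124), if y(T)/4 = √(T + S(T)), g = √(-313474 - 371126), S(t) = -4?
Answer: (-6255340*√6846 + 414182477361*I)/(2*(-331062*I + 5*√6846)) ≈ -6.2554e+5 + 0.0026481*I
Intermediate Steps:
g = 10*I*√6846 (g = √(-684600) = 10*I*√6846 ≈ 827.41*I)
y(T) = 4*√(-4 + T) (y(T) = 4*√(T - 4) = 4*√(-4 + T))
H(V, G) = -422 (H(V, G) = -407 - 15 = -422)
(H(y(12), -1507) - 625112) + (-201767 - 1201378)/(g + 662124) = (-422 - 625112) + (-201767 - 1201378)/(10*I*√6846 + 662124) = -625534 - 1403145/(662124 + 10*I*√6846)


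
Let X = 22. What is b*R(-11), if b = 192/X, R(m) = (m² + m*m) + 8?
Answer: 24000/11 ≈ 2181.8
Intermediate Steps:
R(m) = 8 + 2*m² (R(m) = (m² + m²) + 8 = 2*m² + 8 = 8 + 2*m²)
b = 96/11 (b = 192/22 = 192*(1/22) = 96/11 ≈ 8.7273)
b*R(-11) = 96*(8 + 2*(-11)²)/11 = 96*(8 + 2*121)/11 = 96*(8 + 242)/11 = (96/11)*250 = 24000/11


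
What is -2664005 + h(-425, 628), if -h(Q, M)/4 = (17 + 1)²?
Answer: -2665301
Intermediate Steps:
h(Q, M) = -1296 (h(Q, M) = -4*(17 + 1)² = -4*18² = -4*324 = -1296)
-2664005 + h(-425, 628) = -2664005 - 1296 = -2665301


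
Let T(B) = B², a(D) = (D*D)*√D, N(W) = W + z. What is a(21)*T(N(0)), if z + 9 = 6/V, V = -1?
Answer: 99225*√21 ≈ 4.5471e+5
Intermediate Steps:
z = -15 (z = -9 + 6/(-1) = -9 + 6*(-1) = -9 - 6 = -15)
N(W) = -15 + W (N(W) = W - 15 = -15 + W)
a(D) = D^(5/2) (a(D) = D²*√D = D^(5/2))
a(21)*T(N(0)) = 21^(5/2)*(-15 + 0)² = (441*√21)*(-15)² = (441*√21)*225 = 99225*√21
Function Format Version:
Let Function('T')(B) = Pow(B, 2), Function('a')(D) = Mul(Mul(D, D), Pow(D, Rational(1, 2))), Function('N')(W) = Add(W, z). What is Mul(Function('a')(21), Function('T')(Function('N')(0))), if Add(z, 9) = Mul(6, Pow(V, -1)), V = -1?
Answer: Mul(99225, Pow(21, Rational(1, 2))) ≈ 4.5471e+5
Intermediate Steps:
z = -15 (z = Add(-9, Mul(6, Pow(-1, -1))) = Add(-9, Mul(6, -1)) = Add(-9, -6) = -15)
Function('N')(W) = Add(-15, W) (Function('N')(W) = Add(W, -15) = Add(-15, W))
Function('a')(D) = Pow(D, Rational(5, 2)) (Function('a')(D) = Mul(Pow(D, 2), Pow(D, Rational(1, 2))) = Pow(D, Rational(5, 2)))
Mul(Function('a')(21), Function('T')(Function('N')(0))) = Mul(Pow(21, Rational(5, 2)), Pow(Add(-15, 0), 2)) = Mul(Mul(441, Pow(21, Rational(1, 2))), Pow(-15, 2)) = Mul(Mul(441, Pow(21, Rational(1, 2))), 225) = Mul(99225, Pow(21, Rational(1, 2)))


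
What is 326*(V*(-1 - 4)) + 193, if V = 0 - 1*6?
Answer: 9973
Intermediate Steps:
V = -6 (V = 0 - 6 = -6)
326*(V*(-1 - 4)) + 193 = 326*(-6*(-1 - 4)) + 193 = 326*(-6*(-5)) + 193 = 326*30 + 193 = 9780 + 193 = 9973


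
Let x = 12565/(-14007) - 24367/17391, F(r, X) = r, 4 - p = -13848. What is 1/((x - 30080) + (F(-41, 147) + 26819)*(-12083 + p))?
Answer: 11599797/549136706480590 ≈ 2.1124e-8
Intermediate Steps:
p = 13852 (p = 4 - 1*(-13848) = 4 + 13848 = 13852)
x = -26658404/11599797 (x = 12565*(-1/14007) - 24367*1/17391 = -1795/2001 - 24367/17391 = -26658404/11599797 ≈ -2.2982)
1/((x - 30080) + (F(-41, 147) + 26819)*(-12083 + p)) = 1/((-26658404/11599797 - 30080) + (-41 + 26819)*(-12083 + 13852)) = 1/(-348948552164/11599797 + 26778*1769) = 1/(-348948552164/11599797 + 47370282) = 1/(549136706480590/11599797) = 11599797/549136706480590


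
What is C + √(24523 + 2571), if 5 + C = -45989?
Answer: -45994 + √27094 ≈ -45829.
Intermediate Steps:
C = -45994 (C = -5 - 45989 = -45994)
C + √(24523 + 2571) = -45994 + √(24523 + 2571) = -45994 + √27094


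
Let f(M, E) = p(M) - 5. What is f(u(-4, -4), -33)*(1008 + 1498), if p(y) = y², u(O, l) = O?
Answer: 27566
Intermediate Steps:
f(M, E) = -5 + M² (f(M, E) = M² - 5 = -5 + M²)
f(u(-4, -4), -33)*(1008 + 1498) = (-5 + (-4)²)*(1008 + 1498) = (-5 + 16)*2506 = 11*2506 = 27566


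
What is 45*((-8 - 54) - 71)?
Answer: -5985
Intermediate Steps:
45*((-8 - 54) - 71) = 45*(-62 - 71) = 45*(-133) = -5985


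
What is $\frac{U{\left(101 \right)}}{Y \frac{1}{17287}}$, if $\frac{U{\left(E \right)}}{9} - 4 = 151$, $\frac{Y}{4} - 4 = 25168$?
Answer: $\frac{777915}{3248} \approx 239.51$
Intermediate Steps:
$Y = 100688$ ($Y = 16 + 4 \cdot 25168 = 16 + 100672 = 100688$)
$U{\left(E \right)} = 1395$ ($U{\left(E \right)} = 36 + 9 \cdot 151 = 36 + 1359 = 1395$)
$\frac{U{\left(101 \right)}}{Y \frac{1}{17287}} = \frac{1395}{100688 \cdot \frac{1}{17287}} = \frac{1395}{\frac{100688}{17287}} = 1395 \cdot \frac{17287}{100688} = \frac{777915}{3248}$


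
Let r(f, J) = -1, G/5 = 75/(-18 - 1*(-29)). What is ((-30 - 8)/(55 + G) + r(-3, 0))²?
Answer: 488601/240100 ≈ 2.0350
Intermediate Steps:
G = 375/11 (G = 5*(75/(-18 - 1*(-29))) = 5*(75/(-18 + 29)) = 5*(75/11) = 375/11 ≈ 34.091)
((-30 - 8)/(55 + G) + r(-3, 0))² = ((-30 - 8)/(55 + 375/11) - 1)² = (-38/980/11 - 1)² = (-38*11/980 - 1)² = (-209/490 - 1)² = (-699/490)² = 488601/240100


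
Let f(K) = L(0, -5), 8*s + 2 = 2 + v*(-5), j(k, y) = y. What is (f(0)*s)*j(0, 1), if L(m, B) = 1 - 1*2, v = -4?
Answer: -5/2 ≈ -2.5000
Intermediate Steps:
s = 5/2 (s = -¼ + (2 - 4*(-5))/8 = -¼ + (2 + 20)/8 = -¼ + (⅛)*22 = -¼ + 11/4 = 5/2 ≈ 2.5000)
L(m, B) = -1 (L(m, B) = 1 - 2 = -1)
f(K) = -1
(f(0)*s)*j(0, 1) = -1*5/2*1 = -5/2*1 = -5/2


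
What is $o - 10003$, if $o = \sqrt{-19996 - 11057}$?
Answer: $-10003 + i \sqrt{31053} \approx -10003.0 + 176.22 i$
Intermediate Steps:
$o = i \sqrt{31053}$ ($o = \sqrt{-31053} = i \sqrt{31053} \approx 176.22 i$)
$o - 10003 = i \sqrt{31053} - 10003 = -10003 + i \sqrt{31053}$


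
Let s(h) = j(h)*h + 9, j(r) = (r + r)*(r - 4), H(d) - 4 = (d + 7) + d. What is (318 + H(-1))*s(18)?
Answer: 2969487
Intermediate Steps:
H(d) = 11 + 2*d (H(d) = 4 + ((d + 7) + d) = 4 + ((7 + d) + d) = 4 + (7 + 2*d) = 11 + 2*d)
j(r) = 2*r*(-4 + r) (j(r) = (2*r)*(-4 + r) = 2*r*(-4 + r))
s(h) = 9 + 2*h**2*(-4 + h) (s(h) = (2*h*(-4 + h))*h + 9 = 2*h**2*(-4 + h) + 9 = 9 + 2*h**2*(-4 + h))
(318 + H(-1))*s(18) = (318 + (11 + 2*(-1)))*(9 + 2*18**2*(-4 + 18)) = (318 + (11 - 2))*(9 + 2*324*14) = (318 + 9)*(9 + 9072) = 327*9081 = 2969487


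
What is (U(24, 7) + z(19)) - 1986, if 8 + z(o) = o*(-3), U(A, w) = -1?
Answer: -2052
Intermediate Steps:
z(o) = -8 - 3*o (z(o) = -8 + o*(-3) = -8 - 3*o)
(U(24, 7) + z(19)) - 1986 = (-1 + (-8 - 3*19)) - 1986 = (-1 + (-8 - 57)) - 1986 = (-1 - 65) - 1986 = -66 - 1986 = -2052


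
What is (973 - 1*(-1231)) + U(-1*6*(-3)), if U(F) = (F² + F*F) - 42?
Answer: 2810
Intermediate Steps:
U(F) = -42 + 2*F² (U(F) = (F² + F²) - 42 = 2*F² - 42 = -42 + 2*F²)
(973 - 1*(-1231)) + U(-1*6*(-3)) = (973 - 1*(-1231)) + (-42 + 2*(-1*6*(-3))²) = (973 + 1231) + (-42 + 2*(-6*(-3))²) = 2204 + (-42 + 2*18²) = 2204 + (-42 + 2*324) = 2204 + (-42 + 648) = 2204 + 606 = 2810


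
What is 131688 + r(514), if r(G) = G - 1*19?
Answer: 132183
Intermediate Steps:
r(G) = -19 + G (r(G) = G - 19 = -19 + G)
131688 + r(514) = 131688 + (-19 + 514) = 131688 + 495 = 132183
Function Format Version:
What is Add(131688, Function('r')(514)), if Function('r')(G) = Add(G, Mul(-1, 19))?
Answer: 132183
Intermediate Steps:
Function('r')(G) = Add(-19, G) (Function('r')(G) = Add(G, -19) = Add(-19, G))
Add(131688, Function('r')(514)) = Add(131688, Add(-19, 514)) = Add(131688, 495) = 132183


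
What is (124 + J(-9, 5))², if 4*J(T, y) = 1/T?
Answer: 19918369/1296 ≈ 15369.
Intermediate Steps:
J(T, y) = 1/(4*T)
(124 + J(-9, 5))² = (124 + (¼)/(-9))² = (124 + (¼)*(-⅑))² = (124 - 1/36)² = (4463/36)² = 19918369/1296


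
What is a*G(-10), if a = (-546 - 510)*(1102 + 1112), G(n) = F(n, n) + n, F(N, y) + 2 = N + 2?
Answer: 46759680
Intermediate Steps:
F(N, y) = N (F(N, y) = -2 + (N + 2) = -2 + (2 + N) = N)
G(n) = 2*n (G(n) = n + n = 2*n)
a = -2337984 (a = -1056*2214 = -2337984)
a*G(-10) = -4675968*(-10) = -2337984*(-20) = 46759680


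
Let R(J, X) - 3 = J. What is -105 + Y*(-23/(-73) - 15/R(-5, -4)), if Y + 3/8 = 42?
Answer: 257313/1168 ≈ 220.30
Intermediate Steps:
Y = 333/8 (Y = -3/8 + 42 = 333/8 ≈ 41.625)
R(J, X) = 3 + J
-105 + Y*(-23/(-73) - 15/R(-5, -4)) = -105 + 333*(-23/(-73) - 15/(3 - 5))/8 = -105 + 333*(-23*(-1/73) - 15/(-2))/8 = -105 + 333*(23/73 - 15*(-½))/8 = -105 + 333*(23/73 + 15/2)/8 = -105 + (333/8)*(1141/146) = -105 + 379953/1168 = 257313/1168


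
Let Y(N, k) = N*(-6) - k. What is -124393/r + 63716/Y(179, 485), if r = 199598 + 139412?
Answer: -21794289847/528516590 ≈ -41.237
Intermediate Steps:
Y(N, k) = -k - 6*N (Y(N, k) = -6*N - k = -k - 6*N)
r = 339010
-124393/r + 63716/Y(179, 485) = -124393/339010 + 63716/(-1*485 - 6*179) = -124393*1/339010 + 63716/(-485 - 1074) = -124393/339010 + 63716/(-1559) = -124393/339010 + 63716*(-1/1559) = -124393/339010 - 63716/1559 = -21794289847/528516590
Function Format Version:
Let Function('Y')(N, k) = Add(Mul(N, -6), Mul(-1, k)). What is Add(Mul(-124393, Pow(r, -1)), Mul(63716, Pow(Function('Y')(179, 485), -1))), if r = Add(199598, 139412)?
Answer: Rational(-21794289847, 528516590) ≈ -41.237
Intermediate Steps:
Function('Y')(N, k) = Add(Mul(-1, k), Mul(-6, N)) (Function('Y')(N, k) = Add(Mul(-6, N), Mul(-1, k)) = Add(Mul(-1, k), Mul(-6, N)))
r = 339010
Add(Mul(-124393, Pow(r, -1)), Mul(63716, Pow(Function('Y')(179, 485), -1))) = Add(Mul(-124393, Pow(339010, -1)), Mul(63716, Pow(Add(Mul(-1, 485), Mul(-6, 179)), -1))) = Add(Mul(-124393, Rational(1, 339010)), Mul(63716, Pow(Add(-485, -1074), -1))) = Add(Rational(-124393, 339010), Mul(63716, Pow(-1559, -1))) = Add(Rational(-124393, 339010), Mul(63716, Rational(-1, 1559))) = Add(Rational(-124393, 339010), Rational(-63716, 1559)) = Rational(-21794289847, 528516590)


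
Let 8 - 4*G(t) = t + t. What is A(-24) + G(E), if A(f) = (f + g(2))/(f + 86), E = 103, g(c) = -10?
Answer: -3103/62 ≈ -50.048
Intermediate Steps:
G(t) = 2 - t/2 (G(t) = 2 - (t + t)/4 = 2 - t/2)
A(f) = (-10 + f)/(86 + f) (A(f) = (f - 10)/(f + 86) = (-10 + f)/(86 + f))
A(-24) + G(E) = (-10 - 24)/(86 - 24) + (2 - 1/2*103) = -34/62 + (2 - 103/2) = (1/62)*(-34) - 99/2 = -17/31 - 99/2 = -3103/62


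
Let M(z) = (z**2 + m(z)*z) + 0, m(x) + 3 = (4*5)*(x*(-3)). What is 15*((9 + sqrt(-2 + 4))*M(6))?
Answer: -289170 - 32130*sqrt(2) ≈ -3.3461e+5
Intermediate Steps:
m(x) = -3 - 60*x (m(x) = -3 + (4*5)*(x*(-3)) = -3 + 20*(-3*x) = -3 - 60*x)
M(z) = z**2 + z*(-3 - 60*z) (M(z) = (z**2 + (-3 - 60*z)*z) + 0 = (z**2 + z*(-3 - 60*z)) + 0 = z**2 + z*(-3 - 60*z))
15*((9 + sqrt(-2 + 4))*M(6)) = 15*((9 + sqrt(-2 + 4))*(-1*6*(3 + 59*6))) = 15*((9 + sqrt(2))*(-1*6*(3 + 354))) = 15*((9 + sqrt(2))*(-1*6*357)) = 15*((9 + sqrt(2))*(-2142)) = 15*(-19278 - 2142*sqrt(2)) = -289170 - 32130*sqrt(2)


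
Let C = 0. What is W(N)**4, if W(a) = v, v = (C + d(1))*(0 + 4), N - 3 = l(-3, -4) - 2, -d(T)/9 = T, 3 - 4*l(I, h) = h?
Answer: 1679616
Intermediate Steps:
l(I, h) = 3/4 - h/4
d(T) = -9*T
N = 11/4 (N = 3 + ((3/4 - 1/4*(-4)) - 2) = 3 + ((3/4 + 1) - 2) = 3 + (7/4 - 2) = 3 - 1/4 = 11/4 ≈ 2.7500)
v = -36 (v = (0 - 9*1)*(0 + 4) = (0 - 9)*4 = -9*4 = -36)
W(a) = -36
W(N)**4 = (-36)**4 = 1679616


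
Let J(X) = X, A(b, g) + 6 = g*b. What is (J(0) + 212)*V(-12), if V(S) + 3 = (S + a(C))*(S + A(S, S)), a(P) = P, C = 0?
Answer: -321180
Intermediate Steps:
A(b, g) = -6 + b*g (A(b, g) = -6 + g*b = -6 + b*g)
V(S) = -3 + S*(-6 + S + S²) (V(S) = -3 + (S + 0)*(S + (-6 + S*S)) = -3 + S*(S + (-6 + S²)) = -3 + S*(-6 + S + S²))
(J(0) + 212)*V(-12) = (0 + 212)*(-3 + (-12)² - 12*(-6 + (-12)²)) = 212*(-3 + 144 - 12*(-6 + 144)) = 212*(-3 + 144 - 12*138) = 212*(-3 + 144 - 1656) = 212*(-1515) = -321180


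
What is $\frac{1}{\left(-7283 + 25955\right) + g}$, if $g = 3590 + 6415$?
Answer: $\frac{1}{28677} \approx 3.4871 \cdot 10^{-5}$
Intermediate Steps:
$g = 10005$
$\frac{1}{\left(-7283 + 25955\right) + g} = \frac{1}{\left(-7283 + 25955\right) + 10005} = \frac{1}{18672 + 10005} = \frac{1}{28677}$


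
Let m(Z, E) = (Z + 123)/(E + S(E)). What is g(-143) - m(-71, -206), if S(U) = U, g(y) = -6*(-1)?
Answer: 631/103 ≈ 6.1262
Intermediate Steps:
g(y) = 6
m(Z, E) = (123 + Z)/(2*E) (m(Z, E) = (Z + 123)/(E + E) = (123 + Z)/((2*E)) = (123 + Z)*(1/(2*E)) = (123 + Z)/(2*E))
g(-143) - m(-71, -206) = 6 - (123 - 71)/(2*(-206)) = 6 - (-1)*52/(2*206) = 6 - 1*(-13/103) = 6 + 13/103 = 631/103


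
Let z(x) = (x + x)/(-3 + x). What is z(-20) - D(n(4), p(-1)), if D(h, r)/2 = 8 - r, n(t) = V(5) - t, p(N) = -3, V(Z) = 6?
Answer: -466/23 ≈ -20.261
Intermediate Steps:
n(t) = 6 - t
z(x) = 2*x/(-3 + x) (z(x) = (2*x)/(-3 + x) = 2*x/(-3 + x))
D(h, r) = 16 - 2*r (D(h, r) = 2*(8 - r) = 16 - 2*r)
z(-20) - D(n(4), p(-1)) = 2*(-20)/(-3 - 20) - (16 - 2*(-3)) = 2*(-20)/(-23) - (16 + 6) = 2*(-20)*(-1/23) - 1*22 = 40/23 - 22 = -466/23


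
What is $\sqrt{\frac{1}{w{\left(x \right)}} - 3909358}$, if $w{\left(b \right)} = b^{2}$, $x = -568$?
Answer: $\frac{3 i \sqrt{140139190599}}{568} \approx 1977.2 i$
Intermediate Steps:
$\sqrt{\frac{1}{w{\left(x \right)}} - 3909358} = \sqrt{\frac{1}{\left(-568\right)^{2}} - 3909358} = \sqrt{\frac{1}{322624} - 3909358} = \sqrt{- \frac{1261252715391}{322624}} = \frac{3 i \sqrt{140139190599}}{568}$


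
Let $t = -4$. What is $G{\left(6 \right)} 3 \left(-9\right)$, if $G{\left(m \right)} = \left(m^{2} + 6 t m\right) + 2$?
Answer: $2862$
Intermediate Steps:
$G{\left(m \right)} = 2 + m^{2} - 24 m$ ($G{\left(m \right)} = \left(m^{2} + 6 \left(-4\right) m\right) + 2 = \left(m^{2} - 24 m\right) + 2 = 2 + m^{2} - 24 m$)
$G{\left(6 \right)} 3 \left(-9\right) = \left(2 + 6^{2} - 144\right) 3 \left(-9\right) = \left(2 + 36 - 144\right) 3 \left(-9\right) = \left(-106\right) 3 \left(-9\right) = \left(-318\right) \left(-9\right) = 2862$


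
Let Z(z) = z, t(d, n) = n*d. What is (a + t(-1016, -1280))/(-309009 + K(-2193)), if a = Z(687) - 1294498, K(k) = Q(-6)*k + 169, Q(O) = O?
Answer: -6669/295682 ≈ -0.022555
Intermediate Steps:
t(d, n) = d*n
K(k) = 169 - 6*k (K(k) = -6*k + 169 = 169 - 6*k)
a = -1293811 (a = 687 - 1294498 = -1293811)
(a + t(-1016, -1280))/(-309009 + K(-2193)) = (-1293811 - 1016*(-1280))/(-309009 + (169 - 6*(-2193))) = (-1293811 + 1300480)/(-309009 + (169 + 13158)) = 6669/(-309009 + 13327) = 6669/(-295682) = 6669*(-1/295682) = -6669/295682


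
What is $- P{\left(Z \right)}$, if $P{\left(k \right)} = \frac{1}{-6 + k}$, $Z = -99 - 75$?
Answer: $\frac{1}{180} \approx 0.0055556$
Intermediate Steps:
$Z = -174$ ($Z = -99 - 75 = -174$)
$- P{\left(Z \right)} = - \frac{1}{-6 - 174} = - \frac{1}{-180} = \left(-1\right) \left(- \frac{1}{180}\right) = \frac{1}{180}$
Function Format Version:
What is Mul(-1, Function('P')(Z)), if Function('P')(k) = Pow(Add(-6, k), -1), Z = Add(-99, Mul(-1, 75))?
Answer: Rational(1, 180) ≈ 0.0055556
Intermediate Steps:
Z = -174 (Z = Add(-99, -75) = -174)
Mul(-1, Function('P')(Z)) = Mul(-1, Pow(Add(-6, -174), -1)) = Mul(-1, Pow(-180, -1)) = Mul(-1, Rational(-1, 180)) = Rational(1, 180)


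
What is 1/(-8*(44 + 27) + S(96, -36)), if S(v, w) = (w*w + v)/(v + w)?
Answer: -5/2724 ≈ -0.0018355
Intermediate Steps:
S(v, w) = (v + w²)/(v + w) (S(v, w) = (w² + v)/(v + w) = (v + w²)/(v + w))
1/(-8*(44 + 27) + S(96, -36)) = 1/(-8*(44 + 27) + (96 + (-36)²)/(96 - 36)) = 1/(-8*71 + (96 + 1296)/60) = 1/(-568 + (1/60)*1392) = 1/(-568 + 116/5) = 1/(-2724/5) = -5/2724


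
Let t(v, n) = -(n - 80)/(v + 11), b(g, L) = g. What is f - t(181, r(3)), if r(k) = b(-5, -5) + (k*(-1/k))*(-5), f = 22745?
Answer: 272935/12 ≈ 22745.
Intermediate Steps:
r(k) = 0 (r(k) = -5 + (k*(-1/k))*(-5) = -5 - 1*(-5) = -5 + 5 = 0)
t(v, n) = -(-80 + n)/(11 + v)
f - t(181, r(3)) = 22745 - (80 - 1*0)/(11 + 181) = 22745 - (80 + 0)/192 = 22745 - 80/192 = 22745 - 1*5/12 = 22745 - 5/12 = 272935/12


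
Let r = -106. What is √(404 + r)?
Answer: √298 ≈ 17.263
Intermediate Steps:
√(404 + r) = √(404 - 106) = √298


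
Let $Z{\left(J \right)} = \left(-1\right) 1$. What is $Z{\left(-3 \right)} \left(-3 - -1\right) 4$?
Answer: $8$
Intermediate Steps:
$Z{\left(J \right)} = -1$
$Z{\left(-3 \right)} \left(-3 - -1\right) 4 = - (-3 - -1) 4 = - (-3 + 1) 4 = \left(-1\right) \left(-2\right) 4 = 2 \cdot 4 = 8$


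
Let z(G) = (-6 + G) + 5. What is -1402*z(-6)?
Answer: 9814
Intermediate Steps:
z(G) = -1 + G
-1402*z(-6) = -1402*(-1 - 6) = -1402*(-7) = 9814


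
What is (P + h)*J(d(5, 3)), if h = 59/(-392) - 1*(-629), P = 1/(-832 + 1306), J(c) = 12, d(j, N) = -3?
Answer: 58422829/7742 ≈ 7546.2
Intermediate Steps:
P = 1/474 ≈ 0.0021097
h = 246509/392 (h = 59*(-1/392) + 629 = -59/392 + 629 = 246509/392 ≈ 628.85)
(P + h)*J(d(5, 3)) = (1/474 + 246509/392)*12 = (58422829/92904)*12 = 58422829/7742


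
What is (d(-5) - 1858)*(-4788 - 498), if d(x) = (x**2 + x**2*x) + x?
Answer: 10376418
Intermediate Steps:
d(x) = x + x**2 + x**3 (d(x) = (x**2 + x**3) + x = x + x**2 + x**3)
(d(-5) - 1858)*(-4788 - 498) = (-5*(1 - 5 + (-5)**2) - 1858)*(-4788 - 498) = (-5*(1 - 5 + 25) - 1858)*(-5286) = (-5*21 - 1858)*(-5286) = (-105 - 1858)*(-5286) = -1963*(-5286) = 10376418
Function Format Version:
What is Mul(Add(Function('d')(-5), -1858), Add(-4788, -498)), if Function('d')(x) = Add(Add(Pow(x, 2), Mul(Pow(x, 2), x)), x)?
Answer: 10376418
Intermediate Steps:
Function('d')(x) = Add(x, Pow(x, 2), Pow(x, 3)) (Function('d')(x) = Add(Add(Pow(x, 2), Pow(x, 3)), x) = Add(x, Pow(x, 2), Pow(x, 3)))
Mul(Add(Function('d')(-5), -1858), Add(-4788, -498)) = Mul(Add(Mul(-5, Add(1, -5, Pow(-5, 2))), -1858), Add(-4788, -498)) = Mul(Add(Mul(-5, Add(1, -5, 25)), -1858), -5286) = Mul(Add(Mul(-5, 21), -1858), -5286) = Mul(Add(-105, -1858), -5286) = Mul(-1963, -5286) = 10376418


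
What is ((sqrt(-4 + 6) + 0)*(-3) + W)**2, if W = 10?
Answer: 118 - 60*sqrt(2) ≈ 33.147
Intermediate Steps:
((sqrt(-4 + 6) + 0)*(-3) + W)**2 = ((sqrt(-4 + 6) + 0)*(-3) + 10)**2 = ((sqrt(2) + 0)*(-3) + 10)**2 = (sqrt(2)*(-3) + 10)**2 = (-3*sqrt(2) + 10)**2 = (10 - 3*sqrt(2))**2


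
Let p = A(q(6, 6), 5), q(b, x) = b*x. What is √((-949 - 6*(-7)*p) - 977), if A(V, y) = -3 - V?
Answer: 18*I*√11 ≈ 59.699*I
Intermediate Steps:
p = -39 (p = -3 - 6*6 = -3 - 1*36 = -3 - 36 = -39)
√((-949 - 6*(-7)*p) - 977) = √((-949 - 6*(-7)*(-39)) - 977) = √((-949 - (-42)*(-39)) - 977) = √((-949 - 1*1638) - 977) = √((-949 - 1638) - 977) = √(-2587 - 977) = √(-3564) = 18*I*√11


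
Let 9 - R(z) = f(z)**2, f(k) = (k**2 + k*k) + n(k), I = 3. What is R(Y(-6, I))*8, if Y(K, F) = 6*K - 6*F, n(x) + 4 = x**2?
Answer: -611660216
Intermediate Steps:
n(x) = -4 + x**2
f(k) = -4 + 3*k**2 (f(k) = (k**2 + k*k) + (-4 + k**2) = (k**2 + k**2) + (-4 + k**2) = 2*k**2 + (-4 + k**2) = -4 + 3*k**2)
Y(K, F) = -6*F + 6*K
R(z) = 9 - (-4 + 3*z**2)**2
R(Y(-6, I))*8 = (9 - (-4 + 3*(-6*3 + 6*(-6))**2)**2)*8 = (9 - (-4 + 3*(-18 - 36)**2)**2)*8 = (9 - (-4 + 3*(-54)**2)**2)*8 = (9 - (-4 + 3*2916)**2)*8 = (9 - (-4 + 8748)**2)*8 = (9 - 1*8744**2)*8 = (9 - 1*76457536)*8 = (9 - 76457536)*8 = -76457527*8 = -611660216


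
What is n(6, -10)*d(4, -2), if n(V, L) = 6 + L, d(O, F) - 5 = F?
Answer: -12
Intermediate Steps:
d(O, F) = 5 + F
n(6, -10)*d(4, -2) = (6 - 10)*(5 - 2) = -4*3 = -12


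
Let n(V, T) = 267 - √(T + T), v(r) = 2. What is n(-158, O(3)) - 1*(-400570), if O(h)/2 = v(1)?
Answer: 400837 - 2*√2 ≈ 4.0083e+5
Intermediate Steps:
O(h) = 4 (O(h) = 2*2 = 4)
n(V, T) = 267 - √2*√T (n(V, T) = 267 - √(2*T) = 267 - √2*√T)
n(-158, O(3)) - 1*(-400570) = (267 - √2*√4) - 1*(-400570) = (267 - 1*√2*2) + 400570 = (267 - 2*√2) + 400570 = 400837 - 2*√2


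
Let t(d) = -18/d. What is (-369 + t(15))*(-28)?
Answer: 51828/5 ≈ 10366.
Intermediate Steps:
(-369 + t(15))*(-28) = (-369 - 18/15)*(-28) = (-369 - 18*1/15)*(-28) = (-369 - 6/5)*(-28) = -1851/5*(-28) = 51828/5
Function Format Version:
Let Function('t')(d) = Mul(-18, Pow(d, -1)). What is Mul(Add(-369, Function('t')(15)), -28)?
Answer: Rational(51828, 5) ≈ 10366.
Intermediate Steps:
Mul(Add(-369, Function('t')(15)), -28) = Mul(Add(-369, Mul(-18, Pow(15, -1))), -28) = Mul(Add(-369, Mul(-18, Rational(1, 15))), -28) = Mul(Add(-369, Rational(-6, 5)), -28) = Mul(Rational(-1851, 5), -28) = Rational(51828, 5)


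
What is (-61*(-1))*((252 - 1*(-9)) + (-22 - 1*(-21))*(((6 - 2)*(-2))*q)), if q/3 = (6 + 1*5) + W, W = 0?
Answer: 32025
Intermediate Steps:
q = 33 (q = 3*((6 + 1*5) + 0) = 3*((6 + 5) + 0) = 3*(11 + 0) = 3*11 = 33)
(-61*(-1))*((252 - 1*(-9)) + (-22 - 1*(-21))*(((6 - 2)*(-2))*q)) = (-61*(-1))*((252 - 1*(-9)) + (-22 - 1*(-21))*(((6 - 2)*(-2))*33)) = 61*((252 + 9) + (-22 + 21)*((4*(-2))*33)) = 61*(261 - (-8)*33) = 61*(261 - 1*(-264)) = 61*(261 + 264) = 61*525 = 32025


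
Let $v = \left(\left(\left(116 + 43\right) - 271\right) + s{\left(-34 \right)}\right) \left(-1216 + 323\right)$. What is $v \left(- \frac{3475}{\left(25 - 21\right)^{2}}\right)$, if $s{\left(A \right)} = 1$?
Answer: $- \frac{344452425}{16} \approx -2.1528 \cdot 10^{7}$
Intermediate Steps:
$v = 99123$ ($v = \left(\left(\left(116 + 43\right) - 271\right) + 1\right) \left(-1216 + 323\right) = \left(\left(159 - 271\right) + 1\right) \left(-893\right) = \left(-112 + 1\right) \left(-893\right) = \left(-111\right) \left(-893\right) = 99123$)
$v \left(- \frac{3475}{\left(25 - 21\right)^{2}}\right) = 99123 \left(- \frac{3475}{\left(25 - 21\right)^{2}}\right) = 99123 \left(- \frac{3475}{4^{2}}\right) = 99123 \left(- \frac{3475}{16}\right) = - \frac{344452425}{16}$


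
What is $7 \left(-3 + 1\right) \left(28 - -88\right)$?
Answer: $-1624$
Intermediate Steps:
$7 \left(-3 + 1\right) \left(28 - -88\right) = 7 \left(-2\right) \left(28 + 88\right) = \left(-14\right) 116 = -1624$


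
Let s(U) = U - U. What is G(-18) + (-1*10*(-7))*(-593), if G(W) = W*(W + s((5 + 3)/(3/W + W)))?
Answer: -41186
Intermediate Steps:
s(U) = 0
G(W) = W**2 (G(W) = W*(W + 0) = W*W = W**2)
G(-18) + (-1*10*(-7))*(-593) = (-18)**2 + (-1*10*(-7))*(-593) = 324 - 10*(-7)*(-593) = 324 + 70*(-593) = 324 - 41510 = -41186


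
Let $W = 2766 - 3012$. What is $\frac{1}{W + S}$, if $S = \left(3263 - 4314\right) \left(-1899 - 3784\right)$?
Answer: $\frac{1}{5972587} \approx 1.6743 \cdot 10^{-7}$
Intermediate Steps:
$S = 5972833$ ($S = \left(-1051\right) \left(-5683\right) = 5972833$)
$W = -246$ ($W = 2766 - 3012 = -246$)
$\frac{1}{W + S} = \frac{1}{-246 + 5972833} = \frac{1}{5972587}$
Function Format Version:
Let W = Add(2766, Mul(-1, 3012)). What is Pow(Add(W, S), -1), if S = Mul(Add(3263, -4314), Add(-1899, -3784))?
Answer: Rational(1, 5972587) ≈ 1.6743e-7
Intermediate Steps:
S = 5972833 (S = Mul(-1051, -5683) = 5972833)
W = -246 (W = Add(2766, -3012) = -246)
Pow(Add(W, S), -1) = Pow(Add(-246, 5972833), -1) = Pow(5972587, -1) = Rational(1, 5972587)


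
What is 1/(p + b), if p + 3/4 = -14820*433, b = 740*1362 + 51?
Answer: -4/21636519 ≈ -1.8487e-7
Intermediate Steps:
b = 1007931 (b = 1007880 + 51 = 1007931)
p = -25668243/4 (p = -3/4 - 14820*433 = -3/4 - 6417060 = -25668243/4 ≈ -6.4171e+6)
1/(p + b) = 1/(-25668243/4 + 1007931) = 1/(-21636519/4) = -4/21636519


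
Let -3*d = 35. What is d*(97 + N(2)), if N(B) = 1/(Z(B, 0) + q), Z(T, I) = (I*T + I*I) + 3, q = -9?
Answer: -20335/18 ≈ -1129.7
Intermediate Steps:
d = -35/3 (d = -⅓*35 = -35/3 ≈ -11.667)
Z(T, I) = 3 + I² + I*T (Z(T, I) = (I*T + I²) + 3 = (I² + I*T) + 3 = 3 + I² + I*T)
N(B) = -⅙ (N(B) = 1/((3 + 0² + 0*B) - 9) = 1/((3 + 0 + 0) - 9) = 1/(3 - 9) = 1/(-6) = -⅙)
d*(97 + N(2)) = -35*(97 - ⅙)/3 = -35/3*581/6 = -20335/18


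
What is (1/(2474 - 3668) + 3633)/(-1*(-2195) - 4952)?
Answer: -4337801/3291858 ≈ -1.3177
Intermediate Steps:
(1/(2474 - 3668) + 3633)/(-1*(-2195) - 4952) = (1/(-1194) + 3633)/(2195 - 4952) = (-1/1194 + 3633)/(-2757) = (4337801/1194)*(-1/2757) = -4337801/3291858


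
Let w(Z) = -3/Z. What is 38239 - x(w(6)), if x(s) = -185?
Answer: 38424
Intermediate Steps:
38239 - x(w(6)) = 38239 - 1*(-185) = 38239 + 185 = 38424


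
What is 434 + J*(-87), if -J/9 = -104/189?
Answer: 22/7 ≈ 3.1429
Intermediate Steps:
J = 104/21 (J = -(-936)/189 = -9*(-104/189) = 104/21 ≈ 4.9524)
434 + J*(-87) = 434 + (104/21)*(-87) = 434 - 3016/7 = 22/7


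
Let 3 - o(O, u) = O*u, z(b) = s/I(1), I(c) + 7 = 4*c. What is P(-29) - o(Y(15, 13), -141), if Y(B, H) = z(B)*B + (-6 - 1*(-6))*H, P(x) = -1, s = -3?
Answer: -2119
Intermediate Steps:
I(c) = -7 + 4*c
z(b) = 1 (z(b) = -3/(-7 + 4*1) = -3/(-7 + 4) = -3/(-3) = -3*(-⅓) = 1)
Y(B, H) = B (Y(B, H) = 1*B + (-6 - 1*(-6))*H = B + (-6 + 6)*H = B + 0*H = B + 0 = B)
o(O, u) = 3 - O*u
P(-29) - o(Y(15, 13), -141) = -1 - (3 - 1*15*(-141)) = -1 - (3 + 2115) = -1 - 1*2118 = -1 - 2118 = -2119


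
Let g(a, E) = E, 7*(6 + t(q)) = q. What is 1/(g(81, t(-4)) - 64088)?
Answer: -7/448662 ≈ -1.5602e-5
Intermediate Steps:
t(q) = -6 + q/7
1/(g(81, t(-4)) - 64088) = 1/((-6 + (⅐)*(-4)) - 64088) = 1/((-6 - 4/7) - 64088) = 1/(-46/7 - 64088) = 1/(-448662/7) = -7/448662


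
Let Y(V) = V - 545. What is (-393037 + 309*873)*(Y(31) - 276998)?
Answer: 34211679360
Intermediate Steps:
Y(V) = -545 + V
(-393037 + 309*873)*(Y(31) - 276998) = (-393037 + 309*873)*((-545 + 31) - 276998) = (-393037 + 269757)*(-514 - 276998) = -123280*(-277512) = 34211679360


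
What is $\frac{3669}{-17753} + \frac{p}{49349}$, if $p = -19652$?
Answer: $- \frac{529943437}{876092797} \approx -0.60489$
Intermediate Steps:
$\frac{3669}{-17753} + \frac{p}{49349} = \frac{3669}{-17753} - \frac{19652}{49349} = 3669 \left(- \frac{1}{17753}\right) - \frac{19652}{49349} = - \frac{3669}{17753} - \frac{19652}{49349} = - \frac{529943437}{876092797}$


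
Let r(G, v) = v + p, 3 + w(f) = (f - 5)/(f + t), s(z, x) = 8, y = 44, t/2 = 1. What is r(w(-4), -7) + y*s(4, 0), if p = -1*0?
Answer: 345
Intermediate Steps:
p = 0
t = 2 (t = 2*1 = 2)
w(f) = -3 + (-5 + f)/(2 + f) (w(f) = -3 + (f - 5)/(f + 2) = -3 + (-5 + f)/(2 + f))
r(G, v) = v (r(G, v) = v + 0 = v)
r(w(-4), -7) + y*s(4, 0) = -7 + 44*8 = -7 + 352 = 345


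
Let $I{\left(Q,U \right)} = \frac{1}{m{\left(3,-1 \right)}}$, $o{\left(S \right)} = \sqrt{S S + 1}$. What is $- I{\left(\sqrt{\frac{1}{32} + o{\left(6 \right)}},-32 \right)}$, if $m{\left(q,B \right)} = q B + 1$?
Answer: $\frac{1}{2} \approx 0.5$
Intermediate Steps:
$o{\left(S \right)} = \sqrt{1 + S^{2}}$ ($o{\left(S \right)} = \sqrt{S^{2} + 1} = \sqrt{1 + S^{2}}$)
$m{\left(q,B \right)} = 1 + B q$ ($m{\left(q,B \right)} = B q + 1 = 1 + B q$)
$I{\left(Q,U \right)} = - \frac{1}{2}$ ($I{\left(Q,U \right)} = \frac{1}{1 - 3} = \frac{1}{-2} = - \frac{1}{2}$)
$- I{\left(\sqrt{\frac{1}{32} + o{\left(6 \right)}},-32 \right)} = \left(-1\right) \left(- \frac{1}{2}\right) = \frac{1}{2}$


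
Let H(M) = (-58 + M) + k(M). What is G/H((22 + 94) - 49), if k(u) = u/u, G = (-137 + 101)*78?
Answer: -1404/5 ≈ -280.80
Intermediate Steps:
G = -2808 (G = -36*78 = -2808)
k(u) = 1
H(M) = -57 + M (H(M) = (-58 + M) + 1 = -57 + M)
G/H((22 + 94) - 49) = -2808/(-57 + ((22 + 94) - 49)) = -2808/(-57 + (116 - 49)) = -2808/(-57 + 67) = -2808/10 = -2808*⅒ = -1404/5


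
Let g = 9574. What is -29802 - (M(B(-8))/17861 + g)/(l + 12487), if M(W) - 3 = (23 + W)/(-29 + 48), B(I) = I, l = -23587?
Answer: -56128727383331/1883442450 ≈ -29801.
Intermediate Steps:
M(W) = 80/19 + W/19 (M(W) = 3 + (23 + W)/(-29 + 48) = 3 + (23 + W)/19 = 3 + (23 + W)*(1/19) = 3 + (23/19 + W/19) = 80/19 + W/19)
-29802 - (M(B(-8))/17861 + g)/(l + 12487) = -29802 - ((80/19 + (1/19)*(-8))/17861 + 9574)/(-23587 + 12487) = -29802 - ((80/19 - 8/19)*(1/17861) + 9574)/(-11100) = -29802 - ((72/19)*(1/17861) + 9574)*(-1)/11100 = -29802 - (72/339359 + 9574)*(-1)/11100 = -29802 - 3249023138*(-1)/(339359*11100) = -29802 - 1*(-1624511569/1883442450) = -29802 + 1624511569/1883442450 = -56128727383331/1883442450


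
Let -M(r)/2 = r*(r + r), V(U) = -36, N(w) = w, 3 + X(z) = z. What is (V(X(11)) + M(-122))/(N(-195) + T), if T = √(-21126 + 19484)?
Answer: 11616540/39667 + 59572*I*√1642/39667 ≈ 292.85 + 60.855*I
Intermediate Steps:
X(z) = -3 + z
T = I*√1642 (T = √(-1642) = I*√1642 ≈ 40.522*I)
M(r) = -4*r² (M(r) = -2*r*(r + r) = -2*r*2*r = -4*r²)
(V(X(11)) + M(-122))/(N(-195) + T) = (-36 - 4*(-122)²)/(-195 + I*√1642) = (-36 - 4*14884)/(-195 + I*√1642) = (-36 - 59536)/(-195 + I*√1642) = -59572/(-195 + I*√1642)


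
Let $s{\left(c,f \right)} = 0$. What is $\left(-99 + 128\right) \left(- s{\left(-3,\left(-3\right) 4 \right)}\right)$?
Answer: $0$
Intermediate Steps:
$\left(-99 + 128\right) \left(- s{\left(-3,\left(-3\right) 4 \right)}\right) = \left(-99 + 128\right) \left(\left(-1\right) 0\right) = 29 \cdot 0 = 0$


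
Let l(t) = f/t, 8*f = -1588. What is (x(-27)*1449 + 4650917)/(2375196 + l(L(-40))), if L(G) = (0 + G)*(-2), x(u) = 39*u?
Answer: 500019200/380030963 ≈ 1.3157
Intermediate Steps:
f = -397/2 (f = (⅛)*(-1588) = -397/2 ≈ -198.50)
L(G) = -2*G (L(G) = G*(-2) = -2*G)
l(t) = -397/(2*t)
(x(-27)*1449 + 4650917)/(2375196 + l(L(-40))) = ((39*(-27))*1449 + 4650917)/(2375196 - 397/(2*((-2*(-40))))) = (-1053*1449 + 4650917)/(2375196 - 397/2/80) = (-1525797 + 4650917)/(2375196 - 397/2*1/80) = 3125120/(2375196 - 397/160) = 3125120/(380030963/160) = 3125120*(160/380030963) = 500019200/380030963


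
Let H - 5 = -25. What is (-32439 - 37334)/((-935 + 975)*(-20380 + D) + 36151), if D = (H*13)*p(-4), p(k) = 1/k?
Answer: 69773/776449 ≈ 0.089862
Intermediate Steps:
H = -20 (H = 5 - 25 = -20)
p(k) = 1/k
D = 65 (D = -20*13/(-4) = -260*(-¼) = 65)
(-32439 - 37334)/((-935 + 975)*(-20380 + D) + 36151) = (-32439 - 37334)/((-935 + 975)*(-20380 + 65) + 36151) = -69773/(40*(-20315) + 36151) = -69773/(-812600 + 36151) = -69773/(-776449) = -69773*(-1/776449) = 69773/776449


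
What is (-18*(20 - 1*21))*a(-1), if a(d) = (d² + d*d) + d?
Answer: 18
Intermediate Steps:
a(d) = d + 2*d² (a(d) = (d² + d²) + d = 2*d² + d = d + 2*d²)
(-18*(20 - 1*21))*a(-1) = (-18*(20 - 1*21))*(-(1 + 2*(-1))) = (-18*(20 - 21))*(-(1 - 2)) = (-18*(-1))*(-1*(-1)) = 18*1 = 18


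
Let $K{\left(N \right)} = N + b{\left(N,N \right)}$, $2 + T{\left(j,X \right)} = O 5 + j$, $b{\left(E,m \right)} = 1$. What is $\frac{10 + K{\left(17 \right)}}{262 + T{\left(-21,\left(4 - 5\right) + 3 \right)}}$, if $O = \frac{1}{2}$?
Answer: $\frac{8}{69} \approx 0.11594$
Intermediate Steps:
$O = \frac{1}{2} \approx 0.5$
$T{\left(j,X \right)} = \frac{1}{2} + j$ ($T{\left(j,X \right)} = -2 + \left(\frac{1}{2} \cdot 5 + j\right) = -2 + \left(\frac{5}{2} + j\right) = \frac{1}{2} + j$)
$K{\left(N \right)} = 1 + N$ ($K{\left(N \right)} = N + 1 = 1 + N$)
$\frac{10 + K{\left(17 \right)}}{262 + T{\left(-21,\left(4 - 5\right) + 3 \right)}} = \frac{10 + \left(1 + 17\right)}{262 + \left(\frac{1}{2} - 21\right)} = \frac{10 + 18}{262 - \frac{41}{2}} = \frac{28}{\frac{483}{2}} = 28 \cdot \frac{2}{483} = \frac{8}{69}$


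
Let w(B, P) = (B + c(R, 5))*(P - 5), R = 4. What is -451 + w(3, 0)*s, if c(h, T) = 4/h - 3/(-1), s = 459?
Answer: -16516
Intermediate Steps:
c(h, T) = 3 + 4/h (c(h, T) = 4/h - 3*(-1) = 4/h + 3 = 3 + 4/h)
w(B, P) = (-5 + P)*(4 + B) (w(B, P) = (B + (3 + 4/4))*(P - 5) = (B + (3 + 4*(1/4)))*(-5 + P) = (B + (3 + 1))*(-5 + P) = (B + 4)*(-5 + P) = (4 + B)*(-5 + P) = (-5 + P)*(4 + B))
-451 + w(3, 0)*s = -451 + (-20 - 5*3 + 4*0 + 3*0)*459 = -451 + (-20 - 15 + 0 + 0)*459 = -451 - 35*459 = -451 - 16065 = -16516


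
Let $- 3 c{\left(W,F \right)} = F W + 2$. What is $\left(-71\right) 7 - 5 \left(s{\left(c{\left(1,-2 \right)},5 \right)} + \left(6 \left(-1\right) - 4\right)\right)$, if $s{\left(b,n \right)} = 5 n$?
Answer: $-572$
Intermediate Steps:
$c{\left(W,F \right)} = - \frac{2}{3} - \frac{F W}{3}$ ($c{\left(W,F \right)} = - \frac{F W + 2}{3} = - \frac{2 + F W}{3} = - \frac{2}{3} - \frac{F W}{3}$)
$\left(-71\right) 7 - 5 \left(s{\left(c{\left(1,-2 \right)},5 \right)} + \left(6 \left(-1\right) - 4\right)\right) = \left(-71\right) 7 - 5 \left(5 \cdot 5 + \left(6 \left(-1\right) - 4\right)\right) = -497 - 5 \left(25 - 10\right) = -497 - 75 = -572$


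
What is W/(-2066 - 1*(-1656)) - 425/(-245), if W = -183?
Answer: 43817/20090 ≈ 2.1810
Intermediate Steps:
W/(-2066 - 1*(-1656)) - 425/(-245) = -183/(-2066 - 1*(-1656)) - 425/(-245) = -183/(-2066 + 1656) - 425*(-1/245) = -183/(-410) + 85/49 = -183*(-1/410) + 85/49 = 183/410 + 85/49 = 43817/20090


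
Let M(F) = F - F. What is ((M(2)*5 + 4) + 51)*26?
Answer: 1430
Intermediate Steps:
M(F) = 0
((M(2)*5 + 4) + 51)*26 = ((0*5 + 4) + 51)*26 = ((0 + 4) + 51)*26 = (4 + 51)*26 = 55*26 = 1430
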